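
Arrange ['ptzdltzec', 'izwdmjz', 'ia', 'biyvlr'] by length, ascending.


Compute lengths:
  'ptzdltzec' has length 9
  'izwdmjz' has length 7
  'ia' has length 2
  'biyvlr' has length 6
Lengths in increasing order: 2 < 6 < 7 < 9
Listing the words in that order gives the answer.
Final answer: ['ia', 'biyvlr', 'izwdmjz', 'ptzdltzec']


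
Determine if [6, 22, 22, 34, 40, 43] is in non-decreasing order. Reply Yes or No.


Check consecutive pairs:
  6 <= 22? True
  22 <= 22? True
  22 <= 34? True
  34 <= 40? True
  40 <= 43? True
Every consecutive pair is in order, so the list is non-decreasing.
Final answer: Yes


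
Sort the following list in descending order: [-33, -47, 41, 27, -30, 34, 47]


Original list: [-33, -47, 41, 27, -30, 34, 47]
Repeatedly take the largest remaining element:
  Remaining [-33, -47, 41, 27, -30, 34, 47] -> largest is 47
  Remaining [-33, -47, 41, 27, -30, 34] -> largest is 41
  Remaining [-33, -47, 27, -30, 34] -> largest is 34
  Remaining [-33, -47, 27, -30] -> largest is 27
  Remaining [-33, -47, -30] -> largest is -30
  Remaining [-33, -47] -> largest is -33
  Remaining [-47] -> largest is -47
Collecting the picks in order gives the descending list.
Final answer: [47, 41, 34, 27, -30, -33, -47]


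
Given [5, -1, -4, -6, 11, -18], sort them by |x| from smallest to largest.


Compute absolute values:
  |5| = 5
  |-1| = 1
  |-4| = 4
  |-6| = 6
  |11| = 11
  |-18| = 18
Absolute values in increasing order: 1 < 4 < 5 < 6 < 11 < 18
Listing the original numbers in that order gives the answer.
Final answer: [-1, -4, 5, -6, 11, -18]


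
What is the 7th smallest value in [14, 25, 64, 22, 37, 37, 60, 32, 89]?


Sort ascending: [14, 22, 25, 32, 37, 37, 60, 64, 89]
The 7th element (1-indexed) is at index 6.
Value = 60
Final answer: 60


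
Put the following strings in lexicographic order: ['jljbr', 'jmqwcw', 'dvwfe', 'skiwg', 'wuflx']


Compare strings character by character (the first differing letter decides):
  'dvwfe' < 'jljbr' since 'd' < 'j' at position 1
  'jljbr' < 'jmqwcw' since 'l' < 'm' at position 2
  'jmqwcw' < 'skiwg' since 'j' < 's' at position 1
  'skiwg' < 'wuflx' since 's' < 'w' at position 1
Chaining these comparisons gives the alphabetical order.
Final answer: ['dvwfe', 'jljbr', 'jmqwcw', 'skiwg', 'wuflx']


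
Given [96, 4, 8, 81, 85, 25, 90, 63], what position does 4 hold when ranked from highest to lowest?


Sort descending: [96, 90, 85, 81, 63, 25, 8, 4]
Find 4 in the sorted list.
4 is at position 8.
Final answer: 8


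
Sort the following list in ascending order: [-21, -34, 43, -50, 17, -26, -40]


Original list: [-21, -34, 43, -50, 17, -26, -40]
Repeatedly take the smallest remaining element:
  Remaining [-21, -34, 43, -50, 17, -26, -40] -> smallest is -50
  Remaining [-21, -34, 43, 17, -26, -40] -> smallest is -40
  Remaining [-21, -34, 43, 17, -26] -> smallest is -34
  Remaining [-21, 43, 17, -26] -> smallest is -26
  Remaining [-21, 43, 17] -> smallest is -21
  Remaining [43, 17] -> smallest is 17
  Remaining [43] -> smallest is 43
Collecting the picks in order gives the sorted list.
Final answer: [-50, -40, -34, -26, -21, 17, 43]


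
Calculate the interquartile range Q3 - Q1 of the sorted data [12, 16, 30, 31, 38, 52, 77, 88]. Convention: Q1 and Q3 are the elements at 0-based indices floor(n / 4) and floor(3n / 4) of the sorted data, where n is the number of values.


The data has n = 8 elements.
Q1 index = floor(8 / 4) = floor(2) = 2; Q3 index = floor(3 * 8 / 4) = floor(6) = 6
Q1 = element at index 2 = 30
Q3 = element at index 6 = 77
IQR = 77 - 30 = 47
Final answer: 47


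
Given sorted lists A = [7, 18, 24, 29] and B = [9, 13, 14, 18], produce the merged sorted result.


List A: [7, 18, 24, 29]
List B: [9, 13, 14, 18]
Repeatedly compare the front elements and take the smaller:
  7 vs 9 -> take 7
  18 vs 9 -> take 9
  18 vs 13 -> take 13
  18 vs 14 -> take 14
  18 vs 18 -> take 18
  24 vs 18 -> take 18
  B is exhausted; append the rest of A: [24, 29]
Final answer: [7, 9, 13, 14, 18, 18, 24, 29]


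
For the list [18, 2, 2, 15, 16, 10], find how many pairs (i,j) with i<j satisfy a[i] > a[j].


For each element, count the later elements that are smaller than it:
  18 (index 0): smaller elements after it = [2, 2, 15, 16, 10] -> 5
  2 (index 1): smaller elements after it = [] -> 0
  2 (index 2): smaller elements after it = [] -> 0
  15 (index 3): smaller elements after it = [10] -> 1
  16 (index 4): smaller elements after it = [10] -> 1
Total inversions = 5 + 0 + 0 + 1 + 1 = 7
Final answer: 7


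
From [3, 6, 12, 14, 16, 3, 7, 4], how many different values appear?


List all unique values:
Distinct values: [3, 4, 6, 7, 12, 14, 16]
Count = 7
Final answer: 7


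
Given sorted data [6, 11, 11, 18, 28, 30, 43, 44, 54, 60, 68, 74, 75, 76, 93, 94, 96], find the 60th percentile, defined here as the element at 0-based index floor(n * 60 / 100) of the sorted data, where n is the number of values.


The dataset has n = 17 elements.
Index = floor(17 * 60 / 100) = floor(1020 / 100) = floor(10.2) = 10
Counting from index 0 in the sorted data, the element at index 10 is 68.
Final answer: 68


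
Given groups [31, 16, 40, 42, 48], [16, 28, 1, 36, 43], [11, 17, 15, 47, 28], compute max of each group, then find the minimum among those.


Find max of each group:
  Group 1: [31, 16, 40, 42, 48] -> max = 48
  Group 2: [16, 28, 1, 36, 43] -> max = 43
  Group 3: [11, 17, 15, 47, 28] -> max = 47
Maxes: [48, 43, 47]
Minimum of maxes = 43
Final answer: 43


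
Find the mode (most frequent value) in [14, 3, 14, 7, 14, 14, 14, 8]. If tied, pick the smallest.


Count the frequency of each value:
  3 appears 1 time(s)
  7 appears 1 time(s)
  8 appears 1 time(s)
  14 appears 5 time(s)
Maximum frequency is 5.
Only 14 reaches that frequency, so it is the mode.
Final answer: 14


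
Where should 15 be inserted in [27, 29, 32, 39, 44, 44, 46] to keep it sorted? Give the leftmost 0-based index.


List is sorted: [27, 29, 32, 39, 44, 44, 46]
We need the leftmost position where 15 can be inserted, i.e. the first index whose element is >= 15 (or the end of the list if none is).
Binary search with low=0, high=7 (0-based indices):
  low=0, high=7, mid=3: a[3]=39 >= 15, so high = 3
  low=0, high=3, mid=1: a[1]=29 >= 15, so high = 1
  low=0, high=1, mid=0: a[0]=27 >= 15, so high = 0
Now low = high = 0, so the insertion index is 0.
Final answer: 0


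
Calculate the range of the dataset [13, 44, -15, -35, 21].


Maximum value: 44
Minimum value: -35
Range = 44 - (-35) = 79
Final answer: 79


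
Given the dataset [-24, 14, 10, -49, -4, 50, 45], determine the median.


First, sort the list: [-49, -24, -4, 10, 14, 45, 50]
The list has 7 elements (odd count).
The middle index is 3 (0-based), and the element there is 10.
Final answer: 10


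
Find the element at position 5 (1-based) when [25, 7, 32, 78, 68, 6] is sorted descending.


Sort descending: [78, 68, 32, 25, 7, 6]
The 5th element (1-indexed) is at index 4.
Value = 7
Final answer: 7


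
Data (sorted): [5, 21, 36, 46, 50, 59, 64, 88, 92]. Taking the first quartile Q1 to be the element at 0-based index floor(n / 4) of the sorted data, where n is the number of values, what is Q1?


The list has n = 9 elements.
Q1 index = floor(9 / 4) = floor(2.25) = 2
Counting from index 0 in the sorted data, the element at index 2 is 36.
Final answer: 36


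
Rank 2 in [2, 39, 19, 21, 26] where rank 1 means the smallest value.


Sort ascending: [2, 19, 21, 26, 39]
Find 2 in the sorted list.
2 is at position 1 (1-indexed).
Final answer: 1


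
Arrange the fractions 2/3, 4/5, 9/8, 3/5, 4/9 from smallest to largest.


Convert to decimal for comparison:
  2/3 = 0.6667
  4/5 = 0.8
  9/8 = 1.125
  3/5 = 0.6
  4/9 = 0.4444
Decimals in increasing order: 0.4444 < 0.6 < 0.6667 < 0.8 < 1.125
Writing each back as its fraction gives the sorted order.
Final answer: 4/9, 3/5, 2/3, 4/5, 9/8


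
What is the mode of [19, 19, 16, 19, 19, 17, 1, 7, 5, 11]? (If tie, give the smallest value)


Count the frequency of each value:
  1 appears 1 time(s)
  5 appears 1 time(s)
  7 appears 1 time(s)
  11 appears 1 time(s)
  16 appears 1 time(s)
  17 appears 1 time(s)
  19 appears 4 time(s)
Maximum frequency is 4.
Only 19 reaches that frequency, so it is the mode.
Final answer: 19


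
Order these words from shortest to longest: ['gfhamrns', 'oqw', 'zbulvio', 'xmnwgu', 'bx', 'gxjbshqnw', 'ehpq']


Compute lengths:
  'gfhamrns' has length 8
  'oqw' has length 3
  'zbulvio' has length 7
  'xmnwgu' has length 6
  'bx' has length 2
  'gxjbshqnw' has length 9
  'ehpq' has length 4
Lengths in increasing order: 2 < 3 < 4 < 6 < 7 < 8 < 9
Listing the words in that order gives the answer.
Final answer: ['bx', 'oqw', 'ehpq', 'xmnwgu', 'zbulvio', 'gfhamrns', 'gxjbshqnw']


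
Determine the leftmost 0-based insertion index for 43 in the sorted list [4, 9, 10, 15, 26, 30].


List is sorted: [4, 9, 10, 15, 26, 30]
We need the leftmost position where 43 can be inserted, i.e. the first index whose element is >= 43 (or the end of the list if none is).
Binary search with low=0, high=6 (0-based indices):
  low=0, high=6, mid=3: a[3]=15 < 43, so low = 4
  low=4, high=6, mid=5: a[5]=30 < 43, so low = 6
Now low = high = 6, so the insertion index is 6.
Final answer: 6


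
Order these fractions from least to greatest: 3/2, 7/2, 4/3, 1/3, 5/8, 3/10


Convert to decimal for comparison:
  3/2 = 1.5
  7/2 = 3.5
  4/3 = 1.3333
  1/3 = 0.3333
  5/8 = 0.625
  3/10 = 0.3
Decimals in increasing order: 0.3 < 0.3333 < 0.625 < 1.3333 < 1.5 < 3.5
Writing each back as its fraction gives the sorted order.
Final answer: 3/10, 1/3, 5/8, 4/3, 3/2, 7/2


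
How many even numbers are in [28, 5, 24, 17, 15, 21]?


Check each element:
  28 is even
  5 is odd
  24 is even
  17 is odd
  15 is odd
  21 is odd
Evens: [28, 24]
Count of evens = 2
Final answer: 2


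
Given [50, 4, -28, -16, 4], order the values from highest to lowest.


Original list: [50, 4, -28, -16, 4]
Repeatedly take the largest remaining element:
  Remaining [50, 4, -28, -16, 4] -> largest is 50
  Remaining [4, -28, -16, 4] -> largest is 4
  Remaining [-28, -16, 4] -> largest is 4
  Remaining [-28, -16] -> largest is -16
  Remaining [-28] -> largest is -28
Collecting the picks in order gives the descending list.
Final answer: [50, 4, 4, -16, -28]


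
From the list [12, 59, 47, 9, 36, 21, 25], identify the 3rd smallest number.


Sort ascending: [9, 12, 21, 25, 36, 47, 59]
The 3rd element (1-indexed) is at index 2.
Value = 21
Final answer: 21


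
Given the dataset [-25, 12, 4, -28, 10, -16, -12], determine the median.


First, sort the list: [-28, -25, -16, -12, 4, 10, 12]
The list has 7 elements (odd count).
The middle index is 3 (0-based), and the element there is -12.
Final answer: -12


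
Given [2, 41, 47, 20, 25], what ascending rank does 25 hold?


Sort ascending: [2, 20, 25, 41, 47]
Find 25 in the sorted list.
25 is at position 3 (1-indexed).
Final answer: 3


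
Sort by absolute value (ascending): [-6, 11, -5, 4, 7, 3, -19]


Compute absolute values:
  |-6| = 6
  |11| = 11
  |-5| = 5
  |4| = 4
  |7| = 7
  |3| = 3
  |-19| = 19
Absolute values in increasing order: 3 < 4 < 5 < 6 < 7 < 11 < 19
Listing the original numbers in that order gives the answer.
Final answer: [3, 4, -5, -6, 7, 11, -19]


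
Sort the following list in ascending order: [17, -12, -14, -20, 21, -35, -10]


Original list: [17, -12, -14, -20, 21, -35, -10]
Repeatedly take the smallest remaining element:
  Remaining [17, -12, -14, -20, 21, -35, -10] -> smallest is -35
  Remaining [17, -12, -14, -20, 21, -10] -> smallest is -20
  Remaining [17, -12, -14, 21, -10] -> smallest is -14
  Remaining [17, -12, 21, -10] -> smallest is -12
  Remaining [17, 21, -10] -> smallest is -10
  Remaining [17, 21] -> smallest is 17
  Remaining [21] -> smallest is 21
Collecting the picks in order gives the sorted list.
Final answer: [-35, -20, -14, -12, -10, 17, 21]


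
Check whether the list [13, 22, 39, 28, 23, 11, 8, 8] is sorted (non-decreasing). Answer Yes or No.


Check consecutive pairs:
  13 <= 22? True
  22 <= 39? True
  39 <= 28? False
  28 <= 23? False
  23 <= 11? False
  11 <= 8? False
  8 <= 8? True
4 consecutive pair(s) are out of order, so the list is not sorted.
Final answer: No


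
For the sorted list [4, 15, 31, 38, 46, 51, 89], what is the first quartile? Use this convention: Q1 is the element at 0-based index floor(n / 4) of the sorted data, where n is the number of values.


The list has n = 7 elements.
Q1 index = floor(7 / 4) = floor(1.75) = 1
Counting from index 0 in the sorted data, the element at index 1 is 15.
Final answer: 15


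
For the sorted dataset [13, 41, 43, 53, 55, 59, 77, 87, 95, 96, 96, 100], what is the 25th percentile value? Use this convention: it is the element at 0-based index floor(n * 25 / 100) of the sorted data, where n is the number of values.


The dataset has n = 12 elements.
Index = floor(12 * 25 / 100) = floor(300 / 100) = floor(3) = 3
Counting from index 0 in the sorted data, the element at index 3 is 53.
Final answer: 53


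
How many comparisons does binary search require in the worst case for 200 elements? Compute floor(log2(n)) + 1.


Binary search halves the search space each step.
Maximum comparisons = floor(log2(200)) + 1
log2(200) = 7.6439
floor(log2(200)) = 7, so 7 + 1 = 8
Final answer: 8


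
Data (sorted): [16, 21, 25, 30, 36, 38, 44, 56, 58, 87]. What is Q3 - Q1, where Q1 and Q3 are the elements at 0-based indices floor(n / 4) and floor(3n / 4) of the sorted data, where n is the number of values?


The data has n = 10 elements.
Q1 index = floor(10 / 4) = floor(2.5) = 2; Q3 index = floor(3 * 10 / 4) = floor(7.5) = 7
Q1 = element at index 2 = 25
Q3 = element at index 7 = 56
IQR = 56 - 25 = 31
Final answer: 31


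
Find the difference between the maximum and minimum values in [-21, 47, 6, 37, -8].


Maximum value: 47
Minimum value: -21
Range = 47 - (-21) = 68
Final answer: 68


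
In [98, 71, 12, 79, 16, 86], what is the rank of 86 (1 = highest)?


Sort descending: [98, 86, 79, 71, 16, 12]
Find 86 in the sorted list.
86 is at position 2.
Final answer: 2


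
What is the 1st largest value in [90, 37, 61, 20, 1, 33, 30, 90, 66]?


Sort descending: [90, 90, 66, 61, 37, 33, 30, 20, 1]
The 1st element (1-indexed) is at index 0.
Value = 90
Final answer: 90


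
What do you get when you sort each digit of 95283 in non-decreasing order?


The number 95283 has digits: 9, 5, 2, 8, 3
Sorted: 2, 3, 5, 8, 9
Joining the sorted digits gives the result.
Final answer: 23589


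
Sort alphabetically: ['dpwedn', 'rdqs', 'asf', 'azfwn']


Compare strings character by character (the first differing letter decides):
  'asf' < 'azfwn' since 's' < 'z' at position 2
  'azfwn' < 'dpwedn' since 'a' < 'd' at position 1
  'dpwedn' < 'rdqs' since 'd' < 'r' at position 1
Chaining these comparisons gives the alphabetical order.
Final answer: ['asf', 'azfwn', 'dpwedn', 'rdqs']


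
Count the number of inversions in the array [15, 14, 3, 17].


For each element, count the later elements that are smaller than it:
  15 (index 0): smaller elements after it = [14, 3] -> 2
  14 (index 1): smaller elements after it = [3] -> 1
  3 (index 2): smaller elements after it = [] -> 0
Total inversions = 2 + 1 + 0 = 3
Final answer: 3


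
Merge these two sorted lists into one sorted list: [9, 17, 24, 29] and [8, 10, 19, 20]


List A: [9, 17, 24, 29]
List B: [8, 10, 19, 20]
Repeatedly compare the front elements and take the smaller:
  9 vs 8 -> take 8
  9 vs 10 -> take 9
  17 vs 10 -> take 10
  17 vs 19 -> take 17
  24 vs 19 -> take 19
  24 vs 20 -> take 20
  B is exhausted; append the rest of A: [24, 29]
Final answer: [8, 9, 10, 17, 19, 20, 24, 29]


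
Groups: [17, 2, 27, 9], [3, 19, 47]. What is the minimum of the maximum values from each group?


Find max of each group:
  Group 1: [17, 2, 27, 9] -> max = 27
  Group 2: [3, 19, 47] -> max = 47
Maxes: [27, 47]
Minimum of maxes = 27
Final answer: 27


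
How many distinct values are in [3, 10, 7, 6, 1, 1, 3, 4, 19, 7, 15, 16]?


List all unique values:
Distinct values: [1, 3, 4, 6, 7, 10, 15, 16, 19]
Count = 9
Final answer: 9


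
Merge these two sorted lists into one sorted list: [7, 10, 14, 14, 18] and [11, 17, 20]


List A: [7, 10, 14, 14, 18]
List B: [11, 17, 20]
Repeatedly compare the front elements and take the smaller:
  7 vs 11 -> take 7
  10 vs 11 -> take 10
  14 vs 11 -> take 11
  14 vs 17 -> take 14
  14 vs 17 -> take 14
  18 vs 17 -> take 17
  18 vs 20 -> take 18
  A is exhausted; append the rest of B: [20]
Final answer: [7, 10, 11, 14, 14, 17, 18, 20]


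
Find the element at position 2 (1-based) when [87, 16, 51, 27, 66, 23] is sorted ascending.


Sort ascending: [16, 23, 27, 51, 66, 87]
The 2nd element (1-indexed) is at index 1.
Value = 23
Final answer: 23


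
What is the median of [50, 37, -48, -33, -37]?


First, sort the list: [-48, -37, -33, 37, 50]
The list has 5 elements (odd count).
The middle index is 2 (0-based), and the element there is -33.
Final answer: -33


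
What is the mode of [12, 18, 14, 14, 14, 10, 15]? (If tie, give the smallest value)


Count the frequency of each value:
  10 appears 1 time(s)
  12 appears 1 time(s)
  14 appears 3 time(s)
  15 appears 1 time(s)
  18 appears 1 time(s)
Maximum frequency is 3.
Only 14 reaches that frequency, so it is the mode.
Final answer: 14


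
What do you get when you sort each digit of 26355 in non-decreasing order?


The number 26355 has digits: 2, 6, 3, 5, 5
Sorted: 2, 3, 5, 5, 6
Joining the sorted digits gives the result.
Final answer: 23556


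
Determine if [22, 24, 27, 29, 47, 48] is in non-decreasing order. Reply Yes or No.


Check consecutive pairs:
  22 <= 24? True
  24 <= 27? True
  27 <= 29? True
  29 <= 47? True
  47 <= 48? True
Every consecutive pair is in order, so the list is non-decreasing.
Final answer: Yes


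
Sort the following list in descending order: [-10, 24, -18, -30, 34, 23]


Original list: [-10, 24, -18, -30, 34, 23]
Repeatedly take the largest remaining element:
  Remaining [-10, 24, -18, -30, 34, 23] -> largest is 34
  Remaining [-10, 24, -18, -30, 23] -> largest is 24
  Remaining [-10, -18, -30, 23] -> largest is 23
  Remaining [-10, -18, -30] -> largest is -10
  Remaining [-18, -30] -> largest is -18
  Remaining [-30] -> largest is -30
Collecting the picks in order gives the descending list.
Final answer: [34, 24, 23, -10, -18, -30]


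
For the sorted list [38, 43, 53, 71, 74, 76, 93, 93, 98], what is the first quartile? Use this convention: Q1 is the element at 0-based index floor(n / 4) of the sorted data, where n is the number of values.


The list has n = 9 elements.
Q1 index = floor(9 / 4) = floor(2.25) = 2
Counting from index 0 in the sorted data, the element at index 2 is 53.
Final answer: 53


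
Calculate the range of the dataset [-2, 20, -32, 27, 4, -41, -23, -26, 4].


Maximum value: 27
Minimum value: -41
Range = 27 - (-41) = 68
Final answer: 68


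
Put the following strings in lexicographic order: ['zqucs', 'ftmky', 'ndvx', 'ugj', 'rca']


Compare strings character by character (the first differing letter decides):
  'ftmky' < 'ndvx' since 'f' < 'n' at position 1
  'ndvx' < 'rca' since 'n' < 'r' at position 1
  'rca' < 'ugj' since 'r' < 'u' at position 1
  'ugj' < 'zqucs' since 'u' < 'z' at position 1
Chaining these comparisons gives the alphabetical order.
Final answer: ['ftmky', 'ndvx', 'rca', 'ugj', 'zqucs']


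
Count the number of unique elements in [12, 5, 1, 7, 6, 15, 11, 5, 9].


List all unique values:
Distinct values: [1, 5, 6, 7, 9, 11, 12, 15]
Count = 8
Final answer: 8


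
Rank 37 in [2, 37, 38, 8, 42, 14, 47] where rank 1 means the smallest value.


Sort ascending: [2, 8, 14, 37, 38, 42, 47]
Find 37 in the sorted list.
37 is at position 4 (1-indexed).
Final answer: 4


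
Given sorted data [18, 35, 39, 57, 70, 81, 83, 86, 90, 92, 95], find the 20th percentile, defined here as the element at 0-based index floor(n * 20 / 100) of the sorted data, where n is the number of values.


The dataset has n = 11 elements.
Index = floor(11 * 20 / 100) = floor(220 / 100) = floor(2.2) = 2
Counting from index 0 in the sorted data, the element at index 2 is 39.
Final answer: 39


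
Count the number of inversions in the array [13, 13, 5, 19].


For each element, count the later elements that are smaller than it:
  13 (index 0): smaller elements after it = [5] -> 1
  13 (index 1): smaller elements after it = [5] -> 1
  5 (index 2): smaller elements after it = [] -> 0
Total inversions = 1 + 1 + 0 = 2
Final answer: 2


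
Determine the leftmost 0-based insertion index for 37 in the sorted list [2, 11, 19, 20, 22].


List is sorted: [2, 11, 19, 20, 22]
We need the leftmost position where 37 can be inserted, i.e. the first index whose element is >= 37 (or the end of the list if none is).
Binary search with low=0, high=5 (0-based indices):
  low=0, high=5, mid=2: a[2]=19 < 37, so low = 3
  low=3, high=5, mid=4: a[4]=22 < 37, so low = 5
Now low = high = 5, so the insertion index is 5.
Final answer: 5


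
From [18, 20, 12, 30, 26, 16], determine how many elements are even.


Check each element:
  18 is even
  20 is even
  12 is even
  30 is even
  26 is even
  16 is even
Evens: [18, 20, 12, 30, 26, 16]
Count of evens = 6
Final answer: 6


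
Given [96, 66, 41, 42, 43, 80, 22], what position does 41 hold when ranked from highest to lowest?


Sort descending: [96, 80, 66, 43, 42, 41, 22]
Find 41 in the sorted list.
41 is at position 6.
Final answer: 6


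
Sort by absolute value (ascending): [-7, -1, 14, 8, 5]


Compute absolute values:
  |-7| = 7
  |-1| = 1
  |14| = 14
  |8| = 8
  |5| = 5
Absolute values in increasing order: 1 < 5 < 7 < 8 < 14
Listing the original numbers in that order gives the answer.
Final answer: [-1, 5, -7, 8, 14]


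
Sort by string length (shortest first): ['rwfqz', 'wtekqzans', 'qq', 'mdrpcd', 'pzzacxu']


Compute lengths:
  'rwfqz' has length 5
  'wtekqzans' has length 9
  'qq' has length 2
  'mdrpcd' has length 6
  'pzzacxu' has length 7
Lengths in increasing order: 2 < 5 < 6 < 7 < 9
Listing the words in that order gives the answer.
Final answer: ['qq', 'rwfqz', 'mdrpcd', 'pzzacxu', 'wtekqzans']


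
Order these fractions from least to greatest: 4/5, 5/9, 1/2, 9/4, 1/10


Convert to decimal for comparison:
  4/5 = 0.8
  5/9 = 0.5556
  1/2 = 0.5
  9/4 = 2.25
  1/10 = 0.1
Decimals in increasing order: 0.1 < 0.5 < 0.5556 < 0.8 < 2.25
Writing each back as its fraction gives the sorted order.
Final answer: 1/10, 1/2, 5/9, 4/5, 9/4


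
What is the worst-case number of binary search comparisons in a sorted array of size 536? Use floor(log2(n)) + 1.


Binary search halves the search space each step.
Maximum comparisons = floor(log2(536)) + 1
log2(536) = 9.0661
floor(log2(536)) = 9, so 9 + 1 = 10
Final answer: 10


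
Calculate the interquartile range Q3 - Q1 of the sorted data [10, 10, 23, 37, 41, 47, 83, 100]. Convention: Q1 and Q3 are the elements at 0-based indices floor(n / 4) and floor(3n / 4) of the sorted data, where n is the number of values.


The data has n = 8 elements.
Q1 index = floor(8 / 4) = floor(2) = 2; Q3 index = floor(3 * 8 / 4) = floor(6) = 6
Q1 = element at index 2 = 23
Q3 = element at index 6 = 83
IQR = 83 - 23 = 60
Final answer: 60


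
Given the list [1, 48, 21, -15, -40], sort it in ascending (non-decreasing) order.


Original list: [1, 48, 21, -15, -40]
Repeatedly take the smallest remaining element:
  Remaining [1, 48, 21, -15, -40] -> smallest is -40
  Remaining [1, 48, 21, -15] -> smallest is -15
  Remaining [1, 48, 21] -> smallest is 1
  Remaining [48, 21] -> smallest is 21
  Remaining [48] -> smallest is 48
Collecting the picks in order gives the sorted list.
Final answer: [-40, -15, 1, 21, 48]


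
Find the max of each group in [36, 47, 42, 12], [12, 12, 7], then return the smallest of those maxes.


Find max of each group:
  Group 1: [36, 47, 42, 12] -> max = 47
  Group 2: [12, 12, 7] -> max = 12
Maxes: [47, 12]
Minimum of maxes = 12
Final answer: 12


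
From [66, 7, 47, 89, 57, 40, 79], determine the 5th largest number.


Sort descending: [89, 79, 66, 57, 47, 40, 7]
The 5th element (1-indexed) is at index 4.
Value = 47
Final answer: 47


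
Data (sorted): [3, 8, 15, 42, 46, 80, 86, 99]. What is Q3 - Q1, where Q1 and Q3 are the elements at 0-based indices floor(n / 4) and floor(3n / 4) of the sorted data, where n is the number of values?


The data has n = 8 elements.
Q1 index = floor(8 / 4) = floor(2) = 2; Q3 index = floor(3 * 8 / 4) = floor(6) = 6
Q1 = element at index 2 = 15
Q3 = element at index 6 = 86
IQR = 86 - 15 = 71
Final answer: 71


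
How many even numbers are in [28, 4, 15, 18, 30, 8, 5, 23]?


Check each element:
  28 is even
  4 is even
  15 is odd
  18 is even
  30 is even
  8 is even
  5 is odd
  23 is odd
Evens: [28, 4, 18, 30, 8]
Count of evens = 5
Final answer: 5


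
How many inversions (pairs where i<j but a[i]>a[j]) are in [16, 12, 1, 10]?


For each element, count the later elements that are smaller than it:
  16 (index 0): smaller elements after it = [12, 1, 10] -> 3
  12 (index 1): smaller elements after it = [1, 10] -> 2
  1 (index 2): smaller elements after it = [] -> 0
Total inversions = 3 + 2 + 0 = 5
Final answer: 5


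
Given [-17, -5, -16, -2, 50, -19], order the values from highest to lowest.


Original list: [-17, -5, -16, -2, 50, -19]
Repeatedly take the largest remaining element:
  Remaining [-17, -5, -16, -2, 50, -19] -> largest is 50
  Remaining [-17, -5, -16, -2, -19] -> largest is -2
  Remaining [-17, -5, -16, -19] -> largest is -5
  Remaining [-17, -16, -19] -> largest is -16
  Remaining [-17, -19] -> largest is -17
  Remaining [-19] -> largest is -19
Collecting the picks in order gives the descending list.
Final answer: [50, -2, -5, -16, -17, -19]


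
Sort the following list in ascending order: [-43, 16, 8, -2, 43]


Original list: [-43, 16, 8, -2, 43]
Repeatedly take the smallest remaining element:
  Remaining [-43, 16, 8, -2, 43] -> smallest is -43
  Remaining [16, 8, -2, 43] -> smallest is -2
  Remaining [16, 8, 43] -> smallest is 8
  Remaining [16, 43] -> smallest is 16
  Remaining [43] -> smallest is 43
Collecting the picks in order gives the sorted list.
Final answer: [-43, -2, 8, 16, 43]


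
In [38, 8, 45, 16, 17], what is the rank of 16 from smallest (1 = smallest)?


Sort ascending: [8, 16, 17, 38, 45]
Find 16 in the sorted list.
16 is at position 2 (1-indexed).
Final answer: 2


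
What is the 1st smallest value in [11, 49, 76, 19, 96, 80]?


Sort ascending: [11, 19, 49, 76, 80, 96]
The 1st element (1-indexed) is at index 0.
Value = 11
Final answer: 11


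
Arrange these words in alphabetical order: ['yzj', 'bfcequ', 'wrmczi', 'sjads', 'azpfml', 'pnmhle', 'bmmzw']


Compare strings character by character (the first differing letter decides):
  'azpfml' < 'bfcequ' since 'a' < 'b' at position 1
  'bfcequ' < 'bmmzw' since 'f' < 'm' at position 2
  'bmmzw' < 'pnmhle' since 'b' < 'p' at position 1
  'pnmhle' < 'sjads' since 'p' < 's' at position 1
  'sjads' < 'wrmczi' since 's' < 'w' at position 1
  'wrmczi' < 'yzj' since 'w' < 'y' at position 1
Chaining these comparisons gives the alphabetical order.
Final answer: ['azpfml', 'bfcequ', 'bmmzw', 'pnmhle', 'sjads', 'wrmczi', 'yzj']


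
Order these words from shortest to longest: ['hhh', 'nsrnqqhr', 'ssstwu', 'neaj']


Compute lengths:
  'hhh' has length 3
  'nsrnqqhr' has length 8
  'ssstwu' has length 6
  'neaj' has length 4
Lengths in increasing order: 3 < 4 < 6 < 8
Listing the words in that order gives the answer.
Final answer: ['hhh', 'neaj', 'ssstwu', 'nsrnqqhr']


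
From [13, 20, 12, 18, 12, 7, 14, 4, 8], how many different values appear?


List all unique values:
Distinct values: [4, 7, 8, 12, 13, 14, 18, 20]
Count = 8
Final answer: 8


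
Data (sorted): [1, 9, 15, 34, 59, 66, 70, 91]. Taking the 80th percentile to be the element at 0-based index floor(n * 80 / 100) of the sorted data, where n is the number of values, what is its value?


The dataset has n = 8 elements.
Index = floor(8 * 80 / 100) = floor(640 / 100) = floor(6.4) = 6
Counting from index 0 in the sorted data, the element at index 6 is 70.
Final answer: 70


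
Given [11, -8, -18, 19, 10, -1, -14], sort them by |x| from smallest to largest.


Compute absolute values:
  |11| = 11
  |-8| = 8
  |-18| = 18
  |19| = 19
  |10| = 10
  |-1| = 1
  |-14| = 14
Absolute values in increasing order: 1 < 8 < 10 < 11 < 14 < 18 < 19
Listing the original numbers in that order gives the answer.
Final answer: [-1, -8, 10, 11, -14, -18, 19]


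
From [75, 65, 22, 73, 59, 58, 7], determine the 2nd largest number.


Sort descending: [75, 73, 65, 59, 58, 22, 7]
The 2nd element (1-indexed) is at index 1.
Value = 73
Final answer: 73


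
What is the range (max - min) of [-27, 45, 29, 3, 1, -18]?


Maximum value: 45
Minimum value: -27
Range = 45 - (-27) = 72
Final answer: 72


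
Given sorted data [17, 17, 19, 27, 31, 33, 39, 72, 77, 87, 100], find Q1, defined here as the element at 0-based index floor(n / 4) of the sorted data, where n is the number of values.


The list has n = 11 elements.
Q1 index = floor(11 / 4) = floor(2.75) = 2
Counting from index 0 in the sorted data, the element at index 2 is 19.
Final answer: 19


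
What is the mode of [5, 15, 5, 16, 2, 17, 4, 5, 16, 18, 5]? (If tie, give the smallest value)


Count the frequency of each value:
  2 appears 1 time(s)
  4 appears 1 time(s)
  5 appears 4 time(s)
  15 appears 1 time(s)
  16 appears 2 time(s)
  17 appears 1 time(s)
  18 appears 1 time(s)
Maximum frequency is 4.
Only 5 reaches that frequency, so it is the mode.
Final answer: 5


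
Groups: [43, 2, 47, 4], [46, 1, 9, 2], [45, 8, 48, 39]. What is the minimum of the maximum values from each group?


Find max of each group:
  Group 1: [43, 2, 47, 4] -> max = 47
  Group 2: [46, 1, 9, 2] -> max = 46
  Group 3: [45, 8, 48, 39] -> max = 48
Maxes: [47, 46, 48]
Minimum of maxes = 46
Final answer: 46


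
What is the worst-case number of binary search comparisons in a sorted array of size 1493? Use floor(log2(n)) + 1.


Binary search halves the search space each step.
Maximum comparisons = floor(log2(1493)) + 1
log2(1493) = 10.544
floor(log2(1493)) = 10, so 10 + 1 = 11
Final answer: 11


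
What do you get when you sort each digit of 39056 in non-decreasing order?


The number 39056 has digits: 3, 9, 0, 5, 6
Sorted: 0, 3, 5, 6, 9
Joining the sorted digits gives the result.
Final answer: 03569


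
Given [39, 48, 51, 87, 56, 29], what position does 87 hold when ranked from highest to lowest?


Sort descending: [87, 56, 51, 48, 39, 29]
Find 87 in the sorted list.
87 is at position 1.
Final answer: 1


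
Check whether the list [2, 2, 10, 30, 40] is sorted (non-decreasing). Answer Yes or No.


Check consecutive pairs:
  2 <= 2? True
  2 <= 10? True
  10 <= 30? True
  30 <= 40? True
Every consecutive pair is in order, so the list is non-decreasing.
Final answer: Yes


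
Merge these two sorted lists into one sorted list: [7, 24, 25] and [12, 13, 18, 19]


List A: [7, 24, 25]
List B: [12, 13, 18, 19]
Repeatedly compare the front elements and take the smaller:
  7 vs 12 -> take 7
  24 vs 12 -> take 12
  24 vs 13 -> take 13
  24 vs 18 -> take 18
  24 vs 19 -> take 19
  B is exhausted; append the rest of A: [24, 25]
Final answer: [7, 12, 13, 18, 19, 24, 25]


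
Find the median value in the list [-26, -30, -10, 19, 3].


First, sort the list: [-30, -26, -10, 3, 19]
The list has 5 elements (odd count).
The middle index is 2 (0-based), and the element there is -10.
Final answer: -10


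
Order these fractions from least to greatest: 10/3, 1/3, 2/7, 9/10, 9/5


Convert to decimal for comparison:
  10/3 = 3.3333
  1/3 = 0.3333
  2/7 = 0.2857
  9/10 = 0.9
  9/5 = 1.8
Decimals in increasing order: 0.2857 < 0.3333 < 0.9 < 1.8 < 3.3333
Writing each back as its fraction gives the sorted order.
Final answer: 2/7, 1/3, 9/10, 9/5, 10/3


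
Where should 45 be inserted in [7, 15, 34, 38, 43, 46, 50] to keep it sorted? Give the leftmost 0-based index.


List is sorted: [7, 15, 34, 38, 43, 46, 50]
We need the leftmost position where 45 can be inserted, i.e. the first index whose element is >= 45 (or the end of the list if none is).
Binary search with low=0, high=7 (0-based indices):
  low=0, high=7, mid=3: a[3]=38 < 45, so low = 4
  low=4, high=7, mid=5: a[5]=46 >= 45, so high = 5
  low=4, high=5, mid=4: a[4]=43 < 45, so low = 5
Now low = high = 5, so the insertion index is 5.
Final answer: 5


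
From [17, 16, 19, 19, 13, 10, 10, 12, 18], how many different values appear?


List all unique values:
Distinct values: [10, 12, 13, 16, 17, 18, 19]
Count = 7
Final answer: 7


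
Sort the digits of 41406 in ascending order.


The number 41406 has digits: 4, 1, 4, 0, 6
Sorted: 0, 1, 4, 4, 6
Joining the sorted digits gives the result.
Final answer: 01446


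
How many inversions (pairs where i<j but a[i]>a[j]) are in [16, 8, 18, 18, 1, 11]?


For each element, count the later elements that are smaller than it:
  16 (index 0): smaller elements after it = [8, 1, 11] -> 3
  8 (index 1): smaller elements after it = [1] -> 1
  18 (index 2): smaller elements after it = [1, 11] -> 2
  18 (index 3): smaller elements after it = [1, 11] -> 2
  1 (index 4): smaller elements after it = [] -> 0
Total inversions = 3 + 1 + 2 + 2 + 0 = 8
Final answer: 8


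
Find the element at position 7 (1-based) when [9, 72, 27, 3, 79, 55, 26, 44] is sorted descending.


Sort descending: [79, 72, 55, 44, 27, 26, 9, 3]
The 7th element (1-indexed) is at index 6.
Value = 9
Final answer: 9


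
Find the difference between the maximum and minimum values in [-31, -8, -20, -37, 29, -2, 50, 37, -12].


Maximum value: 50
Minimum value: -37
Range = 50 - (-37) = 87
Final answer: 87


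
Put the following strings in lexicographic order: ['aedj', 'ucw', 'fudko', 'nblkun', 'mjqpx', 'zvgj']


Compare strings character by character (the first differing letter decides):
  'aedj' < 'fudko' since 'a' < 'f' at position 1
  'fudko' < 'mjqpx' since 'f' < 'm' at position 1
  'mjqpx' < 'nblkun' since 'm' < 'n' at position 1
  'nblkun' < 'ucw' since 'n' < 'u' at position 1
  'ucw' < 'zvgj' since 'u' < 'z' at position 1
Chaining these comparisons gives the alphabetical order.
Final answer: ['aedj', 'fudko', 'mjqpx', 'nblkun', 'ucw', 'zvgj']


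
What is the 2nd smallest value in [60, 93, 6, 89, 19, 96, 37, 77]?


Sort ascending: [6, 19, 37, 60, 77, 89, 93, 96]
The 2nd element (1-indexed) is at index 1.
Value = 19
Final answer: 19


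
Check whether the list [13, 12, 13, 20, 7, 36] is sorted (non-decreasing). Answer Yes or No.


Check consecutive pairs:
  13 <= 12? False
  12 <= 13? True
  13 <= 20? True
  20 <= 7? False
  7 <= 36? True
2 consecutive pair(s) are out of order, so the list is not sorted.
Final answer: No


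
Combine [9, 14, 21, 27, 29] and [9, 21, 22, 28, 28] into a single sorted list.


List A: [9, 14, 21, 27, 29]
List B: [9, 21, 22, 28, 28]
Repeatedly compare the front elements and take the smaller:
  9 vs 9 -> take 9
  14 vs 9 -> take 9
  14 vs 21 -> take 14
  21 vs 21 -> take 21
  27 vs 21 -> take 21
  27 vs 22 -> take 22
  27 vs 28 -> take 27
  29 vs 28 -> take 28
  29 vs 28 -> take 28
  B is exhausted; append the rest of A: [29]
Final answer: [9, 9, 14, 21, 21, 22, 27, 28, 28, 29]


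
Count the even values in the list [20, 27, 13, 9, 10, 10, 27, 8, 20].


Check each element:
  20 is even
  27 is odd
  13 is odd
  9 is odd
  10 is even
  10 is even
  27 is odd
  8 is even
  20 is even
Evens: [20, 10, 10, 8, 20]
Count of evens = 5
Final answer: 5


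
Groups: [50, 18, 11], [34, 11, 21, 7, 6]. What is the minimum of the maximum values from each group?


Find max of each group:
  Group 1: [50, 18, 11] -> max = 50
  Group 2: [34, 11, 21, 7, 6] -> max = 34
Maxes: [50, 34]
Minimum of maxes = 34
Final answer: 34


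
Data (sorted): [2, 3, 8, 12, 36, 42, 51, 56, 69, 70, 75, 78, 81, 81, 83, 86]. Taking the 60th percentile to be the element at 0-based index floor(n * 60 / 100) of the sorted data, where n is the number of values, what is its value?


The dataset has n = 16 elements.
Index = floor(16 * 60 / 100) = floor(960 / 100) = floor(9.6) = 9
Counting from index 0 in the sorted data, the element at index 9 is 70.
Final answer: 70


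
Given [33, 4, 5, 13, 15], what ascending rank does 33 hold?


Sort ascending: [4, 5, 13, 15, 33]
Find 33 in the sorted list.
33 is at position 5 (1-indexed).
Final answer: 5


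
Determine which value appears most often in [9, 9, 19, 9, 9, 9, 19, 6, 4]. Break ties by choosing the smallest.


Count the frequency of each value:
  4 appears 1 time(s)
  6 appears 1 time(s)
  9 appears 5 time(s)
  19 appears 2 time(s)
Maximum frequency is 5.
Only 9 reaches that frequency, so it is the mode.
Final answer: 9


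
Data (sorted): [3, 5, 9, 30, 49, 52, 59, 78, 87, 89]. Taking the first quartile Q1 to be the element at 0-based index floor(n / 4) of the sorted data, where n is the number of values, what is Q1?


The list has n = 10 elements.
Q1 index = floor(10 / 4) = floor(2.5) = 2
Counting from index 0 in the sorted data, the element at index 2 is 9.
Final answer: 9


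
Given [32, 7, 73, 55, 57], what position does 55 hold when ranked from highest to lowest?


Sort descending: [73, 57, 55, 32, 7]
Find 55 in the sorted list.
55 is at position 3.
Final answer: 3


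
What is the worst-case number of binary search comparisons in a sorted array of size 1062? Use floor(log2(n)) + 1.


Binary search halves the search space each step.
Maximum comparisons = floor(log2(1062)) + 1
log2(1062) = 10.0526
floor(log2(1062)) = 10, so 10 + 1 = 11
Final answer: 11


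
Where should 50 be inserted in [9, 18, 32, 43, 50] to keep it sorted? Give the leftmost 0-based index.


List is sorted: [9, 18, 32, 43, 50]
We need the leftmost position where 50 can be inserted, i.e. the first index whose element is >= 50 (or the end of the list if none is).
Binary search with low=0, high=5 (0-based indices):
  low=0, high=5, mid=2: a[2]=32 < 50, so low = 3
  low=3, high=5, mid=4: a[4]=50 >= 50, so high = 4
  low=3, high=4, mid=3: a[3]=43 < 50, so low = 4
Now low = high = 4, so the insertion index is 4.
Final answer: 4


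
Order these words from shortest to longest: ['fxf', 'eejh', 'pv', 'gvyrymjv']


Compute lengths:
  'fxf' has length 3
  'eejh' has length 4
  'pv' has length 2
  'gvyrymjv' has length 8
Lengths in increasing order: 2 < 3 < 4 < 8
Listing the words in that order gives the answer.
Final answer: ['pv', 'fxf', 'eejh', 'gvyrymjv']


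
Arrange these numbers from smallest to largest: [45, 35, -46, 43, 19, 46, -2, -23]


Original list: [45, 35, -46, 43, 19, 46, -2, -23]
Repeatedly take the smallest remaining element:
  Remaining [45, 35, -46, 43, 19, 46, -2, -23] -> smallest is -46
  Remaining [45, 35, 43, 19, 46, -2, -23] -> smallest is -23
  Remaining [45, 35, 43, 19, 46, -2] -> smallest is -2
  Remaining [45, 35, 43, 19, 46] -> smallest is 19
  Remaining [45, 35, 43, 46] -> smallest is 35
  Remaining [45, 43, 46] -> smallest is 43
  Remaining [45, 46] -> smallest is 45
  Remaining [46] -> smallest is 46
Collecting the picks in order gives the sorted list.
Final answer: [-46, -23, -2, 19, 35, 43, 45, 46]


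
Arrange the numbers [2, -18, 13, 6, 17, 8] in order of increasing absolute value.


Compute absolute values:
  |2| = 2
  |-18| = 18
  |13| = 13
  |6| = 6
  |17| = 17
  |8| = 8
Absolute values in increasing order: 2 < 6 < 8 < 13 < 17 < 18
Listing the original numbers in that order gives the answer.
Final answer: [2, 6, 8, 13, 17, -18]


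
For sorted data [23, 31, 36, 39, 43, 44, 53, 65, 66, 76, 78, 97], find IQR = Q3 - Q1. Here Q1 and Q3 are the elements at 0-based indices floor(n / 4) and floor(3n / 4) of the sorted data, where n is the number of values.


The data has n = 12 elements.
Q1 index = floor(12 / 4) = floor(3) = 3; Q3 index = floor(3 * 12 / 4) = floor(9) = 9
Q1 = element at index 3 = 39
Q3 = element at index 9 = 76
IQR = 76 - 39 = 37
Final answer: 37
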